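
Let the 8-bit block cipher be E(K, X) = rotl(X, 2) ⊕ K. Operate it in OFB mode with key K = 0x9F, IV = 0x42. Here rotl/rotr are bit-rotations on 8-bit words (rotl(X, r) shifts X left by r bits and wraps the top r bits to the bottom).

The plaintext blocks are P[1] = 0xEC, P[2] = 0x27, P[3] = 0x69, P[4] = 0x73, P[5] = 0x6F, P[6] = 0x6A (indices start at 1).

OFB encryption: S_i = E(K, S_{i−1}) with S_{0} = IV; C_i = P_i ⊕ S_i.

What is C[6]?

C[6] = 0x50

C[1]: S = E(K, 0x42) = 0x96; 0xEC ⊕ 0x96 = 0x7A.
C[2]: S = E(K, 0x96) = 0xC5; 0x27 ⊕ 0xC5 = 0xE2.
C[3]: S = E(K, 0xC5) = 0x88; 0x69 ⊕ 0x88 = 0xE1.
C[4]: S = E(K, 0x88) = 0xBD; 0x73 ⊕ 0xBD = 0xCE.
C[5]: S = E(K, 0xBD) = 0x69; 0x6F ⊕ 0x69 = 0x06.
C[6]: S = E(K, 0x69) = 0x3A; 0x6A ⊕ 0x3A = 0x50.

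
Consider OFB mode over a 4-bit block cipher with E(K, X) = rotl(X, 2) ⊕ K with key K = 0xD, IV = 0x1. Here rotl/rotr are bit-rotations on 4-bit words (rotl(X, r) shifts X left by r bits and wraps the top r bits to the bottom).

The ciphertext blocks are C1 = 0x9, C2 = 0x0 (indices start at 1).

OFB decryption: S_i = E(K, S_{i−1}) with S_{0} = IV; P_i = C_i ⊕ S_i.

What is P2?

P1: S = E(K, 0x1) = 0x9; 0x9 ⊕ 0x9 = 0x0.
P2: S = E(K, 0x9) = 0xB; 0x0 ⊕ 0xB = 0xB.

P2 = 0xB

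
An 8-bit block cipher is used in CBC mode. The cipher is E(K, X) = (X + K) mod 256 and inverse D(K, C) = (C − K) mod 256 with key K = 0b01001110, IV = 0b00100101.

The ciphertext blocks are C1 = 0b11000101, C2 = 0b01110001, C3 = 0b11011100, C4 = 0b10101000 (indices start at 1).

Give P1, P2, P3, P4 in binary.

CBC decryption: P_i = D(K, C_i) ⊕ C_{i−1}, with C_{0} = IV.
P1: D(K, 0b11000101) = 0b01110111; 0b01110111 ⊕ 0b00100101 = 0b01010010.
P2: D(K, 0b01110001) = 0b00100011; 0b00100011 ⊕ 0b11000101 = 0b11100110.
P3: D(K, 0b11011100) = 0b10001110; 0b10001110 ⊕ 0b01110001 = 0b11111111.
P4: D(K, 0b10101000) = 0b01011010; 0b01011010 ⊕ 0b11011100 = 0b10000110.

P1 = 0b01010010, P2 = 0b11100110, P3 = 0b11111111, P4 = 0b10000110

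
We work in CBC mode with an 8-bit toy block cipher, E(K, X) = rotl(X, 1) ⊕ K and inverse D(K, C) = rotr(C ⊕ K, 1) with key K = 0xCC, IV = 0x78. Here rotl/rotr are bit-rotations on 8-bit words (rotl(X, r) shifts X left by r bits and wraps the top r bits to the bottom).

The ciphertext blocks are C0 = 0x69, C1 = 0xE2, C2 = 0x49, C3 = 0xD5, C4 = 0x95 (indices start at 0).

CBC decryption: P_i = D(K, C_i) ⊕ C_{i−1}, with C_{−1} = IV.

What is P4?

P4: D(K, 0x95) = 0xAC; 0xAC ⊕ 0xD5 = 0x79.

P4 = 0x79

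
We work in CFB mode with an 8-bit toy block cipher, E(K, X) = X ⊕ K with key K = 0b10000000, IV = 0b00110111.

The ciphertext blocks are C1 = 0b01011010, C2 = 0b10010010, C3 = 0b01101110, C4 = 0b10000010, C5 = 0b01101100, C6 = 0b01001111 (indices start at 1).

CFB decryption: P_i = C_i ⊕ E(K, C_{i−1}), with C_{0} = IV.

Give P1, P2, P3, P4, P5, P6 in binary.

P1: E(K, 0b00110111) = 0b10110111; 0b01011010 ⊕ 0b10110111 = 0b11101101.
P2: E(K, 0b01011010) = 0b11011010; 0b10010010 ⊕ 0b11011010 = 0b01001000.
P3: E(K, 0b10010010) = 0b00010010; 0b01101110 ⊕ 0b00010010 = 0b01111100.
P4: E(K, 0b01101110) = 0b11101110; 0b10000010 ⊕ 0b11101110 = 0b01101100.
P5: E(K, 0b10000010) = 0b00000010; 0b01101100 ⊕ 0b00000010 = 0b01101110.
P6: E(K, 0b01101100) = 0b11101100; 0b01001111 ⊕ 0b11101100 = 0b10100011.

P1 = 0b11101101, P2 = 0b01001000, P3 = 0b01111100, P4 = 0b01101100, P5 = 0b01101110, P6 = 0b10100011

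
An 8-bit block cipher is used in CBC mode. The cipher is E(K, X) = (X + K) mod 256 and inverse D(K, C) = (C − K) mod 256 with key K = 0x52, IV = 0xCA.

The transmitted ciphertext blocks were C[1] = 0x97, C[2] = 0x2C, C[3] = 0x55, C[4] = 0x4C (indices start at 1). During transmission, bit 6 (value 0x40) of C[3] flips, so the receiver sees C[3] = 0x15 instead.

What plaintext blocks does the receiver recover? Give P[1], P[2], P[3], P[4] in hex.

P[1] = 0x8F, P[2] = 0x4D, P[3] = 0xEF, P[4] = 0xEF

CBC decryption: P_i = D(K, C_i) ⊕ C_{i−1}, with C_{0} = IV.
Only C[3] changed, to 0x15. In CBC, a change in C_i garbles P_i and flips the same bit in P_{i+1}. Decrypting the received ciphertext:
P[1]: D(K, 0x97) = 0x45; 0x45 ⊕ 0xCA = 0x8F.
P[2]: D(K, 0x2C) = 0xDA; 0xDA ⊕ 0x97 = 0x4D.
P[3]: D(K, 0x15) = 0xC3; 0xC3 ⊕ 0x2C = 0xEF.
P[4]: D(K, 0x4C) = 0xFA; 0xFA ⊕ 0x15 = 0xEF.
Blocks that differ from the original plaintext: P[3], P[4].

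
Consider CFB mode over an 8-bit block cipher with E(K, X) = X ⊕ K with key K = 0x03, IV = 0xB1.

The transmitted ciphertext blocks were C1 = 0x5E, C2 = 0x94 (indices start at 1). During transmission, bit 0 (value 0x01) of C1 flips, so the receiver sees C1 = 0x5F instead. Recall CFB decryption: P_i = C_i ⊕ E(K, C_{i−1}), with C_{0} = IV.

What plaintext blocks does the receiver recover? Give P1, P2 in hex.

P1 = 0xED, P2 = 0xC8

Only C1 changed, to 0x5F. In CFB, a change in C_i flips the same bit in P_i and garbles P_{i+1}. Decrypting the received ciphertext:
P1: E(K, 0xB1) = 0xB2; 0x5F ⊕ 0xB2 = 0xED.
P2: E(K, 0x5F) = 0x5C; 0x94 ⊕ 0x5C = 0xC8.
Blocks that differ from the original plaintext: P1, P2.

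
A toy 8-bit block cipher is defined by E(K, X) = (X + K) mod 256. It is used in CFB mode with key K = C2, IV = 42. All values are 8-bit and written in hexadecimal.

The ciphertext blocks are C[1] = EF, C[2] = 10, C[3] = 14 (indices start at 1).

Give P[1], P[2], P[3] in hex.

P[1] = EB, P[2] = A1, P[3] = C6

CFB decryption: P_i = C_i ⊕ E(K, C_{i−1}), with C_{0} = IV.
P[1]: E(K, 42) = 04; EF ⊕ 04 = EB.
P[2]: E(K, EF) = B1; 10 ⊕ B1 = A1.
P[3]: E(K, 10) = D2; 14 ⊕ D2 = C6.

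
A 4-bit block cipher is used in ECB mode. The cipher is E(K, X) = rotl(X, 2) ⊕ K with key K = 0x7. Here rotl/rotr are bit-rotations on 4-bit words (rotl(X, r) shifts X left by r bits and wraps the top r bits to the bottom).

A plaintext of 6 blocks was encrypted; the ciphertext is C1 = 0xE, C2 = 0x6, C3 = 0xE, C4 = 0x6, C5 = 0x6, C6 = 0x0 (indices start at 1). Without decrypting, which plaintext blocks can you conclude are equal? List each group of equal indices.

ECB encrypts each block independently with the same key, so equal ciphertext blocks imply equal plaintext blocks.
C1 = C3 = 0xE, so P1 = P3.
C2 = C4 = C5 = 0x6, so P2 = P4 = P5.

P1 = P3; P2 = P4 = P5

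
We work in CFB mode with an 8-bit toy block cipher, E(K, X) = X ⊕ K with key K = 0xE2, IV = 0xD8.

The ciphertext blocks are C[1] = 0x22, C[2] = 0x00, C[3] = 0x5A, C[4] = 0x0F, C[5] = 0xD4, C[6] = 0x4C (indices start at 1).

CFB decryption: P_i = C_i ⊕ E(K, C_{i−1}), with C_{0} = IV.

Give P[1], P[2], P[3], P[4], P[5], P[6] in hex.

P[1]: E(K, 0xD8) = 0x3A; 0x22 ⊕ 0x3A = 0x18.
P[2]: E(K, 0x22) = 0xC0; 0x00 ⊕ 0xC0 = 0xC0.
P[3]: E(K, 0x00) = 0xE2; 0x5A ⊕ 0xE2 = 0xB8.
P[4]: E(K, 0x5A) = 0xB8; 0x0F ⊕ 0xB8 = 0xB7.
P[5]: E(K, 0x0F) = 0xED; 0xD4 ⊕ 0xED = 0x39.
P[6]: E(K, 0xD4) = 0x36; 0x4C ⊕ 0x36 = 0x7A.

P[1] = 0x18, P[2] = 0xC0, P[3] = 0xB8, P[4] = 0xB7, P[5] = 0x39, P[6] = 0x7A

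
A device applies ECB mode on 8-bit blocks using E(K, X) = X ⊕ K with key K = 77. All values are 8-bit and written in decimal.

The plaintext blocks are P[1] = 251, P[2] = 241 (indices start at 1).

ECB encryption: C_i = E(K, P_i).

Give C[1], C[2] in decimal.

C[1] = 182, C[2] = 188

C[1]: E(K, 251) = 182.
C[2]: E(K, 241) = 188.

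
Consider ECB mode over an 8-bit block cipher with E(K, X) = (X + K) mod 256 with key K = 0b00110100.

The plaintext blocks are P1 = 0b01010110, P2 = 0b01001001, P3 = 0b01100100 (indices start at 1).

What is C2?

C2 = 0b01111101

ECB encryption: C_i = E(K, P_i).
C2: E(K, 0b01001001) = 0b01111101.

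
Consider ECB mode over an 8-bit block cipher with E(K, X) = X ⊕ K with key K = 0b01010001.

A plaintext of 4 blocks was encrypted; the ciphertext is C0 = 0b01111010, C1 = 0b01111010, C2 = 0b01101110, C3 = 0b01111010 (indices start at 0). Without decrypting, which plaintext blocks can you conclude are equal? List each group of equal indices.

P0 = P1 = P3

ECB encrypts each block independently with the same key, so equal ciphertext blocks imply equal plaintext blocks.
C0 = C1 = C3 = 0b01111010, so P0 = P1 = P3.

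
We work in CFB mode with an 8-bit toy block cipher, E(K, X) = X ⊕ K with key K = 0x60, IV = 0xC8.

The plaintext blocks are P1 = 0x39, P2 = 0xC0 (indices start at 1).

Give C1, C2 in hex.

C1 = 0x91, C2 = 0x31

CFB encryption: C_i = P_i ⊕ E(K, C_{i−1}), with C_{0} = IV.
C1: E(K, 0xC8) = 0xA8; 0x39 ⊕ 0xA8 = 0x91.
C2: E(K, 0x91) = 0xF1; 0xC0 ⊕ 0xF1 = 0x31.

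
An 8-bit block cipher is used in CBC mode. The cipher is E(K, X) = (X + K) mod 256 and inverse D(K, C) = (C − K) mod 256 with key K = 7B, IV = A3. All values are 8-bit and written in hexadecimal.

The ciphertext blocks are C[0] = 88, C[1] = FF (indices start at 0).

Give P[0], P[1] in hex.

P[0] = AE, P[1] = 0C

CBC decryption: P_i = D(K, C_i) ⊕ C_{i−1}, with C_{−1} = IV.
P[0]: D(K, 88) = 0D; 0D ⊕ A3 = AE.
P[1]: D(K, FF) = 84; 84 ⊕ 88 = 0C.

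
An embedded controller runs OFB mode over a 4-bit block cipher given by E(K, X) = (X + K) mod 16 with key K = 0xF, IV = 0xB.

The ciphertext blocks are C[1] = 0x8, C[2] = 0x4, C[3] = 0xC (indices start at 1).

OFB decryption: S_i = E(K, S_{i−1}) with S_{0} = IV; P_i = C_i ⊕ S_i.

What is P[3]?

P[3] = 0x4

P[1]: S = E(K, 0xB) = 0xA; 0x8 ⊕ 0xA = 0x2.
P[2]: S = E(K, 0xA) = 0x9; 0x4 ⊕ 0x9 = 0xD.
P[3]: S = E(K, 0x9) = 0x8; 0xC ⊕ 0x8 = 0x4.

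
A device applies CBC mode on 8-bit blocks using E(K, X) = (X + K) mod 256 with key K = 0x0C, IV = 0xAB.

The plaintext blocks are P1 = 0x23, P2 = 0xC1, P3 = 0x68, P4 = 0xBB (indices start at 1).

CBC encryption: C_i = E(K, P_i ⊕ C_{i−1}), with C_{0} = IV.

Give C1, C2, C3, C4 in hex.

C1 = 0x94, C2 = 0x61, C3 = 0x15, C4 = 0xBA

C1: P1 ⊕ 0xAB = 0x88; E(K, 0x88) = 0x94.
C2: P2 ⊕ 0x94 = 0x55; E(K, 0x55) = 0x61.
C3: P3 ⊕ 0x61 = 0x09; E(K, 0x09) = 0x15.
C4: P4 ⊕ 0x15 = 0xAE; E(K, 0xAE) = 0xBA.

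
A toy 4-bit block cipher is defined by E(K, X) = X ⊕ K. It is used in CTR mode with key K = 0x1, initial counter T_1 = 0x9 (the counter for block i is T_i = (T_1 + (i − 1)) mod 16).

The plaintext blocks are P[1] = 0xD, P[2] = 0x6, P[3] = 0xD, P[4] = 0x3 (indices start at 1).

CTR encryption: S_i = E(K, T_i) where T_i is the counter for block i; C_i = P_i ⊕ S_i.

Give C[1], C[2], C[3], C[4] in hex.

C[1]: T = 0x9, S = E(K, T) = 0x8; 0xD ⊕ 0x8 = 0x5.
C[2]: T = 0xA, S = E(K, T) = 0xB; 0x6 ⊕ 0xB = 0xD.
C[3]: T = 0xB, S = E(K, T) = 0xA; 0xD ⊕ 0xA = 0x7.
C[4]: T = 0xC, S = E(K, T) = 0xD; 0x3 ⊕ 0xD = 0xE.

C[1] = 0x5, C[2] = 0xD, C[3] = 0x7, C[4] = 0xE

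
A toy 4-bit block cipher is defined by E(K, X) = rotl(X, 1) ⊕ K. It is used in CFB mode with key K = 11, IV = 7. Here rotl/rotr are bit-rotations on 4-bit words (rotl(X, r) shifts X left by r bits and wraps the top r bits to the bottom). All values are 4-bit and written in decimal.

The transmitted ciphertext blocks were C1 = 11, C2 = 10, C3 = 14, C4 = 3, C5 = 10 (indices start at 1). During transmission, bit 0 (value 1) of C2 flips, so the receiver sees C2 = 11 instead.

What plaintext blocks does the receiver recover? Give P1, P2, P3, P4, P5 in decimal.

P1 = 14, P2 = 7, P3 = 2, P4 = 5, P5 = 7

CFB decryption: P_i = C_i ⊕ E(K, C_{i−1}), with C_{0} = IV.
Only C2 changed, to 11. In CFB, a change in C_i flips the same bit in P_i and garbles P_{i+1}. Decrypting the received ciphertext:
P1: E(K, 7) = 5; 11 ⊕ 5 = 14.
P2: E(K, 11) = 12; 11 ⊕ 12 = 7.
P3: E(K, 11) = 12; 14 ⊕ 12 = 2.
P4: E(K, 14) = 6; 3 ⊕ 6 = 5.
P5: E(K, 3) = 13; 10 ⊕ 13 = 7.
Blocks that differ from the original plaintext: P2, P3.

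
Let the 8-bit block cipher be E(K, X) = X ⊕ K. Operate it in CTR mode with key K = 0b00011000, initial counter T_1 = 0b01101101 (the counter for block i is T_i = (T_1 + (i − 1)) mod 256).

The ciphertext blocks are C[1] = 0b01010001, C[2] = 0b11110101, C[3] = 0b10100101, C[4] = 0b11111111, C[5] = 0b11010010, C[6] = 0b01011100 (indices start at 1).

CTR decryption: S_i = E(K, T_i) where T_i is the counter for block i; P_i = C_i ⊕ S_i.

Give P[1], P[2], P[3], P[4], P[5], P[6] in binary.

P[1] = 0b00100100, P[2] = 0b10000011, P[3] = 0b11010010, P[4] = 0b10010111, P[5] = 0b10111011, P[6] = 0b00110110

P[1]: T = 0b01101101, S = E(K, T) = 0b01110101; 0b01010001 ⊕ 0b01110101 = 0b00100100.
P[2]: T = 0b01101110, S = E(K, T) = 0b01110110; 0b11110101 ⊕ 0b01110110 = 0b10000011.
P[3]: T = 0b01101111, S = E(K, T) = 0b01110111; 0b10100101 ⊕ 0b01110111 = 0b11010010.
P[4]: T = 0b01110000, S = E(K, T) = 0b01101000; 0b11111111 ⊕ 0b01101000 = 0b10010111.
P[5]: T = 0b01110001, S = E(K, T) = 0b01101001; 0b11010010 ⊕ 0b01101001 = 0b10111011.
P[6]: T = 0b01110010, S = E(K, T) = 0b01101010; 0b01011100 ⊕ 0b01101010 = 0b00110110.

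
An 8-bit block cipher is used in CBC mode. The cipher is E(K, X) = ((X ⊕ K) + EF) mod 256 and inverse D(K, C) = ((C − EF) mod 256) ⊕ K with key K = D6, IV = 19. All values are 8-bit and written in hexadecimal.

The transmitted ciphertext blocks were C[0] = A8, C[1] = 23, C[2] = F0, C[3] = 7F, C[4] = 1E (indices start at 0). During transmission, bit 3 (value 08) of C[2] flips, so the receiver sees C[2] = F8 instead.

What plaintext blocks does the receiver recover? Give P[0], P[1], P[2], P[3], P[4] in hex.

P[0] = 76, P[1] = 4A, P[2] = FC, P[3] = BE, P[4] = 86

CBC decryption: P_i = D(K, C_i) ⊕ C_{i−1}, with C_{−1} = IV.
Only C[2] changed, to F8. In CBC, a change in C_i garbles P_i and flips the same bit in P_{i+1}. Decrypting the received ciphertext:
P[0]: D(K, A8) = 6F; 6F ⊕ 19 = 76.
P[1]: D(K, 23) = E2; E2 ⊕ A8 = 4A.
P[2]: D(K, F8) = DF; DF ⊕ 23 = FC.
P[3]: D(K, 7F) = 46; 46 ⊕ F8 = BE.
P[4]: D(K, 1E) = F9; F9 ⊕ 7F = 86.
Blocks that differ from the original plaintext: P[2], P[3].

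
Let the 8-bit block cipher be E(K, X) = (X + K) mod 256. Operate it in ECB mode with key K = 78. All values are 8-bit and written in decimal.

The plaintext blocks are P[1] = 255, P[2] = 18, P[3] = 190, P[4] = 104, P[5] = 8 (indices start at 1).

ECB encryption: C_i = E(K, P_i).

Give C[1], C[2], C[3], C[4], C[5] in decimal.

C[1]: E(K, 255) = 77.
C[2]: E(K, 18) = 96.
C[3]: E(K, 190) = 12.
C[4]: E(K, 104) = 182.
C[5]: E(K, 8) = 86.

C[1] = 77, C[2] = 96, C[3] = 12, C[4] = 182, C[5] = 86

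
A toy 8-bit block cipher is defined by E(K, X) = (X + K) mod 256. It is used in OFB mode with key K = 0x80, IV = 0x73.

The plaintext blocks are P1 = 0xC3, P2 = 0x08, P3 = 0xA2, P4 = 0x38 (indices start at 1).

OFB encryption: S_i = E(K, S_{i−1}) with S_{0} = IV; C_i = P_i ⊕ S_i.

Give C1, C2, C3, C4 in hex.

C1: S = E(K, 0x73) = 0xF3; 0xC3 ⊕ 0xF3 = 0x30.
C2: S = E(K, 0xF3) = 0x73; 0x08 ⊕ 0x73 = 0x7B.
C3: S = E(K, 0x73) = 0xF3; 0xA2 ⊕ 0xF3 = 0x51.
C4: S = E(K, 0xF3) = 0x73; 0x38 ⊕ 0x73 = 0x4B.

C1 = 0x30, C2 = 0x7B, C3 = 0x51, C4 = 0x4B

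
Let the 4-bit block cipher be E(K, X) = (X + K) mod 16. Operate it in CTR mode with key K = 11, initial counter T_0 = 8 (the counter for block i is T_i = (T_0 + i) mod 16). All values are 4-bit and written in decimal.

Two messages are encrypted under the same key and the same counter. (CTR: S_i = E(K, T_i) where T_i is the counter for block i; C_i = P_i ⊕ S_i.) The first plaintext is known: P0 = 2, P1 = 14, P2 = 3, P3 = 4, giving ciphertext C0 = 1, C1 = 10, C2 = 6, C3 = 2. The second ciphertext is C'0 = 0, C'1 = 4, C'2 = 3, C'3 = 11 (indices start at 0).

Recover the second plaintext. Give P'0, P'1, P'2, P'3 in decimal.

In CTR with a reused counter, both messages share the same keystream S_i, so C_i ⊕ C'_i = P_i ⊕ P'_i and thus P'_i = P_i ⊕ C_i ⊕ C'_i.
P'0: 2 ⊕ 1 ⊕ 0 = 3.
P'1: 14 ⊕ 10 ⊕ 4 = 0.
P'2: 3 ⊕ 6 ⊕ 3 = 6.
P'3: 4 ⊕ 2 ⊕ 11 = 13.

P'0 = 3, P'1 = 0, P'2 = 6, P'3 = 13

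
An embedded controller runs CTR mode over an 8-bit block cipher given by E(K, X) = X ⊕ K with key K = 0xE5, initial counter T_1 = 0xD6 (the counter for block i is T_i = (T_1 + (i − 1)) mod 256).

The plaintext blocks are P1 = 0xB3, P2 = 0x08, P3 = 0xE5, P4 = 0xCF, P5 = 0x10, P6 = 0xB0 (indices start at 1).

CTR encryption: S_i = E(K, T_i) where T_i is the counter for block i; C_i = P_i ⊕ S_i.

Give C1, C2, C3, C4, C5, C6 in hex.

C1: T = 0xD6, S = E(K, T) = 0x33; 0xB3 ⊕ 0x33 = 0x80.
C2: T = 0xD7, S = E(K, T) = 0x32; 0x08 ⊕ 0x32 = 0x3A.
C3: T = 0xD8, S = E(K, T) = 0x3D; 0xE5 ⊕ 0x3D = 0xD8.
C4: T = 0xD9, S = E(K, T) = 0x3C; 0xCF ⊕ 0x3C = 0xF3.
C5: T = 0xDA, S = E(K, T) = 0x3F; 0x10 ⊕ 0x3F = 0x2F.
C6: T = 0xDB, S = E(K, T) = 0x3E; 0xB0 ⊕ 0x3E = 0x8E.

C1 = 0x80, C2 = 0x3A, C3 = 0xD8, C4 = 0xF3, C5 = 0x2F, C6 = 0x8E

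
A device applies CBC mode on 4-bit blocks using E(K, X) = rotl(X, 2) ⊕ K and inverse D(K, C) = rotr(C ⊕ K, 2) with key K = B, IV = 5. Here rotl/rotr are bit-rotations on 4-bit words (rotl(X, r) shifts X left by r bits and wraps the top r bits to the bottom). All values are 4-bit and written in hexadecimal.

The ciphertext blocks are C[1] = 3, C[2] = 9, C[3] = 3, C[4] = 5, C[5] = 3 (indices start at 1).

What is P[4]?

P[4] = 8

CBC decryption: P_i = D(K, C_i) ⊕ C_{i−1}, with C_{0} = IV.
P[4]: D(K, 5) = B; B ⊕ 3 = 8.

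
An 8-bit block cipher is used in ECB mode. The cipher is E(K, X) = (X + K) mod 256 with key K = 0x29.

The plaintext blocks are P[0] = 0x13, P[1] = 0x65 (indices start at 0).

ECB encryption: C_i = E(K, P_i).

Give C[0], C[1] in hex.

C[0] = 0x3C, C[1] = 0x8E

C[0]: E(K, 0x13) = 0x3C.
C[1]: E(K, 0x65) = 0x8E.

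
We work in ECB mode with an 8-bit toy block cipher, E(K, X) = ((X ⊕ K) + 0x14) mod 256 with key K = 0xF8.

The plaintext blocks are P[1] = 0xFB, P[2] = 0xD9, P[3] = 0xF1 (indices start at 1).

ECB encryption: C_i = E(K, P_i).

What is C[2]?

C[2]: E(K, 0xD9) = 0x35.

C[2] = 0x35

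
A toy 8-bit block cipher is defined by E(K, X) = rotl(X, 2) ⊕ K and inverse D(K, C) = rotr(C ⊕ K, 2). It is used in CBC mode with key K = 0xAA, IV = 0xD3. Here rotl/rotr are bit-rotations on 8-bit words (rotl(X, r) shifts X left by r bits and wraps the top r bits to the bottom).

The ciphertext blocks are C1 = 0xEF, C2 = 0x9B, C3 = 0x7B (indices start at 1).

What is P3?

CBC decryption: P_i = D(K, C_i) ⊕ C_{i−1}, with C_{0} = IV.
P3: D(K, 0x7B) = 0x74; 0x74 ⊕ 0x9B = 0xEF.

P3 = 0xEF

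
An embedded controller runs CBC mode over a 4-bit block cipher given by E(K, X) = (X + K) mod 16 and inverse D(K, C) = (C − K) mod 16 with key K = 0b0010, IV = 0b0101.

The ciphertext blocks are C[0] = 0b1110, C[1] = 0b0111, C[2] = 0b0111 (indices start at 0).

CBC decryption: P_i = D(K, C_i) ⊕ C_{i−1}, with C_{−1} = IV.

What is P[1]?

P[1] = 0b1011

P[1]: D(K, 0b0111) = 0b0101; 0b0101 ⊕ 0b1110 = 0b1011.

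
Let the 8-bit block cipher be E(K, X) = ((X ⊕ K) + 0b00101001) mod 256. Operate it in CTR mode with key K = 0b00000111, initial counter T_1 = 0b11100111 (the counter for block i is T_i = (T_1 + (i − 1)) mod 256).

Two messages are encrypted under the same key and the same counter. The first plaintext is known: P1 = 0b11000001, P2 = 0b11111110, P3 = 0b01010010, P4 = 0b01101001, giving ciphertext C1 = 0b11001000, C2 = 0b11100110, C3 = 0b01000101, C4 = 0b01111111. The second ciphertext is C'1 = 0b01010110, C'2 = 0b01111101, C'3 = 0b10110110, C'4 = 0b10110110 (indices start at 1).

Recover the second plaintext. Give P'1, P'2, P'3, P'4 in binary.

P'1 = 0b01011111, P'2 = 0b01100101, P'3 = 0b10100001, P'4 = 0b10100000

In CTR with a reused counter, both messages share the same keystream S_i, so C_i ⊕ C'_i = P_i ⊕ P'_i and thus P'_i = P_i ⊕ C_i ⊕ C'_i.
P'1: 0b11000001 ⊕ 0b11001000 ⊕ 0b01010110 = 0b01011111.
P'2: 0b11111110 ⊕ 0b11100110 ⊕ 0b01111101 = 0b01100101.
P'3: 0b01010010 ⊕ 0b01000101 ⊕ 0b10110110 = 0b10100001.
P'4: 0b01101001 ⊕ 0b01111111 ⊕ 0b10110110 = 0b10100000.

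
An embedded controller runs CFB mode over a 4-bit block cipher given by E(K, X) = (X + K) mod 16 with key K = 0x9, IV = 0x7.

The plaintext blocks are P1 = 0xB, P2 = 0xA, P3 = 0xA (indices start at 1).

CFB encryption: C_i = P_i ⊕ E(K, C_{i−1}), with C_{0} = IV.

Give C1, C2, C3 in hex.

C1: E(K, 0x7) = 0x0; 0xB ⊕ 0x0 = 0xB.
C2: E(K, 0xB) = 0x4; 0xA ⊕ 0x4 = 0xE.
C3: E(K, 0xE) = 0x7; 0xA ⊕ 0x7 = 0xD.

C1 = 0xB, C2 = 0xE, C3 = 0xD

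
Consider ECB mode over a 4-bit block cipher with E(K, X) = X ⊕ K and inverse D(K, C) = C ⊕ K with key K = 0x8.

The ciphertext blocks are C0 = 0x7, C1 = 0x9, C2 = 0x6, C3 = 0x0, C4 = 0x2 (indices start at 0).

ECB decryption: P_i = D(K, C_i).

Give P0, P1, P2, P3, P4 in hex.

P0: D(K, 0x7) = 0xF.
P1: D(K, 0x9) = 0x1.
P2: D(K, 0x6) = 0xE.
P3: D(K, 0x0) = 0x8.
P4: D(K, 0x2) = 0xA.

P0 = 0xF, P1 = 0x1, P2 = 0xE, P3 = 0x8, P4 = 0xA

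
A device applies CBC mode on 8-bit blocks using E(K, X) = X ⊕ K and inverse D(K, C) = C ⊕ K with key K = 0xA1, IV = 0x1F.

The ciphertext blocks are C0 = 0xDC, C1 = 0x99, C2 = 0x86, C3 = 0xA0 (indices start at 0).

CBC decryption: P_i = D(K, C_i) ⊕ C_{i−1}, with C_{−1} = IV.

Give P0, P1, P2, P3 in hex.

P0: D(K, 0xDC) = 0x7D; 0x7D ⊕ 0x1F = 0x62.
P1: D(K, 0x99) = 0x38; 0x38 ⊕ 0xDC = 0xE4.
P2: D(K, 0x86) = 0x27; 0x27 ⊕ 0x99 = 0xBE.
P3: D(K, 0xA0) = 0x01; 0x01 ⊕ 0x86 = 0x87.

P0 = 0x62, P1 = 0xE4, P2 = 0xBE, P3 = 0x87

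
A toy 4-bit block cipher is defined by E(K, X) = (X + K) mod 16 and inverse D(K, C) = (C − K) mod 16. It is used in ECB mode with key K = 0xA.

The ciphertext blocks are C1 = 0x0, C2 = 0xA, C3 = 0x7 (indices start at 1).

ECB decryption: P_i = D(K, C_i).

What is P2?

P2: D(K, 0xA) = 0x0.

P2 = 0x0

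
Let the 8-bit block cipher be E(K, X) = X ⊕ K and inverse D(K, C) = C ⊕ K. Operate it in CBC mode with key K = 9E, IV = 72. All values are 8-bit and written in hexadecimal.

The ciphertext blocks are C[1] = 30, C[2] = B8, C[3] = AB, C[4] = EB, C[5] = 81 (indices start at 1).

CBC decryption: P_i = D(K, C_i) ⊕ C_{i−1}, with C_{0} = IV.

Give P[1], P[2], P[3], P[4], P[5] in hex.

P[1]: D(K, 30) = AE; AE ⊕ 72 = DC.
P[2]: D(K, B8) = 26; 26 ⊕ 30 = 16.
P[3]: D(K, AB) = 35; 35 ⊕ B8 = 8D.
P[4]: D(K, EB) = 75; 75 ⊕ AB = DE.
P[5]: D(K, 81) = 1F; 1F ⊕ EB = F4.

P[1] = DC, P[2] = 16, P[3] = 8D, P[4] = DE, P[5] = F4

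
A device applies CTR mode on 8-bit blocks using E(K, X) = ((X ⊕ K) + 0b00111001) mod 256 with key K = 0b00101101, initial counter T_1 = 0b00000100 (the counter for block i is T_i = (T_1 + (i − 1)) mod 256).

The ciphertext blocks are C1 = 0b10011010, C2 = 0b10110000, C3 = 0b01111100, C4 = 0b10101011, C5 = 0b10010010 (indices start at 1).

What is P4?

P4 = 0b11001000

CTR decryption: S_i = E(K, T_i) where T_i is the counter for block i; P_i = C_i ⊕ S_i.
P4: T = 0b00000111, S = E(K, T) = 0b01100011; 0b10101011 ⊕ 0b01100011 = 0b11001000.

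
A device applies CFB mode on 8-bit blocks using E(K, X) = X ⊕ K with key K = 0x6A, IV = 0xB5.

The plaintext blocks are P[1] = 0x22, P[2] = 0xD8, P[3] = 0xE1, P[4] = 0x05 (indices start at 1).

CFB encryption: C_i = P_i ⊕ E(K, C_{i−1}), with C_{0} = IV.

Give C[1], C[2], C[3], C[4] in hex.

C[1]: E(K, 0xB5) = 0xDF; 0x22 ⊕ 0xDF = 0xFD.
C[2]: E(K, 0xFD) = 0x97; 0xD8 ⊕ 0x97 = 0x4F.
C[3]: E(K, 0x4F) = 0x25; 0xE1 ⊕ 0x25 = 0xC4.
C[4]: E(K, 0xC4) = 0xAE; 0x05 ⊕ 0xAE = 0xAB.

C[1] = 0xFD, C[2] = 0x4F, C[3] = 0xC4, C[4] = 0xAB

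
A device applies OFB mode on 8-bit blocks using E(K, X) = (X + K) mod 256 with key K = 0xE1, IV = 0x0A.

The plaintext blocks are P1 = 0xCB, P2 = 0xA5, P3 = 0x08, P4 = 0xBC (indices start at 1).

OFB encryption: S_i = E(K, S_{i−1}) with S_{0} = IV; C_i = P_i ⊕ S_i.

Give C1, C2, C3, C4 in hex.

C1: S = E(K, 0x0A) = 0xEB; 0xCB ⊕ 0xEB = 0x20.
C2: S = E(K, 0xEB) = 0xCC; 0xA5 ⊕ 0xCC = 0x69.
C3: S = E(K, 0xCC) = 0xAD; 0x08 ⊕ 0xAD = 0xA5.
C4: S = E(K, 0xAD) = 0x8E; 0xBC ⊕ 0x8E = 0x32.

C1 = 0x20, C2 = 0x69, C3 = 0xA5, C4 = 0x32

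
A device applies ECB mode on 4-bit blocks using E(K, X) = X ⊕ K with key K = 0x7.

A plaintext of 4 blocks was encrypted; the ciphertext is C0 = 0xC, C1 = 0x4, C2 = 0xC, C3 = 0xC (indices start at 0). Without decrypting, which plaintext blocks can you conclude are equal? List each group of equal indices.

P0 = P2 = P3

ECB encrypts each block independently with the same key, so equal ciphertext blocks imply equal plaintext blocks.
C0 = C2 = C3 = 0xC, so P0 = P2 = P3.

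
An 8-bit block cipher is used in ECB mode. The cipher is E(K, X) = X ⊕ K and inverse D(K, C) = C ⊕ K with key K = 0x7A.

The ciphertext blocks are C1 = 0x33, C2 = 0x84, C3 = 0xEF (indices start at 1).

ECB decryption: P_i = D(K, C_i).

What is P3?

P3: D(K, 0xEF) = 0x95.

P3 = 0x95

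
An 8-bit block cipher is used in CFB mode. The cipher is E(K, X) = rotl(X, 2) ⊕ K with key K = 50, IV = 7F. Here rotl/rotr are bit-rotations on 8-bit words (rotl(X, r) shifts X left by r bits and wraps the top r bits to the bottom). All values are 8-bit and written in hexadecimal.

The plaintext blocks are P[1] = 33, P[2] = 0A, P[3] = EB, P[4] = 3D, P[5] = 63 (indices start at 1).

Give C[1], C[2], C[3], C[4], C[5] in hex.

C[1] = 9E, C[2] = 20, C[3] = 3B, C[4] = 81, C[5] = 35

CFB encryption: C_i = P_i ⊕ E(K, C_{i−1}), with C_{0} = IV.
C[1]: E(K, 7F) = AD; 33 ⊕ AD = 9E.
C[2]: E(K, 9E) = 2A; 0A ⊕ 2A = 20.
C[3]: E(K, 20) = D0; EB ⊕ D0 = 3B.
C[4]: E(K, 3B) = BC; 3D ⊕ BC = 81.
C[5]: E(K, 81) = 56; 63 ⊕ 56 = 35.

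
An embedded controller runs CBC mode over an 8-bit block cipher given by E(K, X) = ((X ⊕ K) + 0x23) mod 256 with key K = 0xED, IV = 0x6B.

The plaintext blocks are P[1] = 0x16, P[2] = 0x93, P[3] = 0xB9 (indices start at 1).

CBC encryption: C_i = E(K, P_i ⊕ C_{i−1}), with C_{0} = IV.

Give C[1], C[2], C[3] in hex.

C[1]: P[1] ⊕ 0x6B = 0x7D; E(K, 0x7D) = 0xB3.
C[2]: P[2] ⊕ 0xB3 = 0x20; E(K, 0x20) = 0xF0.
C[3]: P[3] ⊕ 0xF0 = 0x49; E(K, 0x49) = 0xC7.

C[1] = 0xB3, C[2] = 0xF0, C[3] = 0xC7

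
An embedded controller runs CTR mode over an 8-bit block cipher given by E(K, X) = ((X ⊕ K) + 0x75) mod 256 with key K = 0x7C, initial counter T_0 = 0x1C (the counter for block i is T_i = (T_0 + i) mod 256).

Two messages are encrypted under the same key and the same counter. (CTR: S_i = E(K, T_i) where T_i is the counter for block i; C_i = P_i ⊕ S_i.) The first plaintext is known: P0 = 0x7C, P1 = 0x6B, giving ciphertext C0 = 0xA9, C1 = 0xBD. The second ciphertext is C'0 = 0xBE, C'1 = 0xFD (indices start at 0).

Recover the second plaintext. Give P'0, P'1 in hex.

P'0 = 0x6B, P'1 = 0x2B

In CTR with a reused counter, both messages share the same keystream S_i, so C_i ⊕ C'_i = P_i ⊕ P'_i and thus P'_i = P_i ⊕ C_i ⊕ C'_i.
P'0: 0x7C ⊕ 0xA9 ⊕ 0xBE = 0x6B.
P'1: 0x6B ⊕ 0xBD ⊕ 0xFD = 0x2B.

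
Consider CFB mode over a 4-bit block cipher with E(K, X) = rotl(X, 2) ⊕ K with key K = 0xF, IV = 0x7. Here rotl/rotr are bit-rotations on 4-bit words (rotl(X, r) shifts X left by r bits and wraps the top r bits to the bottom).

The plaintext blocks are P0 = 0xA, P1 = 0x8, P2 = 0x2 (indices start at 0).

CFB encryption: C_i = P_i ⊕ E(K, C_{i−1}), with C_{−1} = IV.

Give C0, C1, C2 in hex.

C0 = 0x8, C1 = 0x5, C2 = 0x8

C0: E(K, 0x7) = 0x2; 0xA ⊕ 0x2 = 0x8.
C1: E(K, 0x8) = 0xD; 0x8 ⊕ 0xD = 0x5.
C2: E(K, 0x5) = 0xA; 0x2 ⊕ 0xA = 0x8.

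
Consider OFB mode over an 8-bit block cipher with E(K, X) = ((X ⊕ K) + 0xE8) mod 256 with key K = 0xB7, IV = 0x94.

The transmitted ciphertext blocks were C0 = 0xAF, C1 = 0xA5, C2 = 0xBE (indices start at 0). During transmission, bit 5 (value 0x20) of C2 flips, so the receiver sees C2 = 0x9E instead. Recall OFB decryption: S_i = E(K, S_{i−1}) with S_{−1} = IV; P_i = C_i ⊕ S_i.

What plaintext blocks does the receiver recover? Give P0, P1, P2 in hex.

P0 = 0xA4, P1 = 0x01, P2 = 0x65

Only C2 changed, to 0x9E. In OFB, a change in C_i flips the same bit in P_i only; the keystream is unaffected. Decrypting the received ciphertext:
P0: S = E(K, 0x94) = 0x0B; 0xAF ⊕ 0x0B = 0xA4.
P1: S = E(K, 0x0B) = 0xA4; 0xA5 ⊕ 0xA4 = 0x01.
P2: S = E(K, 0xA4) = 0xFB; 0x9E ⊕ 0xFB = 0x65.
Blocks that differ from the original plaintext: P2.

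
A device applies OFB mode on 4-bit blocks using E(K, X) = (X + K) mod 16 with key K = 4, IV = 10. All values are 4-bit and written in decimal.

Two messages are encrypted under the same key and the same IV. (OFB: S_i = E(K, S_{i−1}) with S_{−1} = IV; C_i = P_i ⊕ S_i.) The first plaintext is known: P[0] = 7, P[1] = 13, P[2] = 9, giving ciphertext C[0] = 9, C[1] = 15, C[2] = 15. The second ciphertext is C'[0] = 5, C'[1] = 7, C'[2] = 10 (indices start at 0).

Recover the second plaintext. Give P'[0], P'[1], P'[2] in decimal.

In OFB with a reused IV, both messages share the same keystream S_i, so C_i ⊕ C'_i = P_i ⊕ P'_i and thus P'_i = P_i ⊕ C_i ⊕ C'_i.
P'[0]: 7 ⊕ 9 ⊕ 5 = 11.
P'[1]: 13 ⊕ 15 ⊕ 7 = 5.
P'[2]: 9 ⊕ 15 ⊕ 10 = 12.

P'[0] = 11, P'[1] = 5, P'[2] = 12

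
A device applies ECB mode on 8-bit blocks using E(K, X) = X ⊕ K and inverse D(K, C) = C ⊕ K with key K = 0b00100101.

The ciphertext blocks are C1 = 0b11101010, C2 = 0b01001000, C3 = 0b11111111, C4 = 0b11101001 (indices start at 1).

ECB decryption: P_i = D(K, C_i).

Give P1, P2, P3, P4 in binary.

P1 = 0b11001111, P2 = 0b01101101, P3 = 0b11011010, P4 = 0b11001100

P1: D(K, 0b11101010) = 0b11001111.
P2: D(K, 0b01001000) = 0b01101101.
P3: D(K, 0b11111111) = 0b11011010.
P4: D(K, 0b11101001) = 0b11001100.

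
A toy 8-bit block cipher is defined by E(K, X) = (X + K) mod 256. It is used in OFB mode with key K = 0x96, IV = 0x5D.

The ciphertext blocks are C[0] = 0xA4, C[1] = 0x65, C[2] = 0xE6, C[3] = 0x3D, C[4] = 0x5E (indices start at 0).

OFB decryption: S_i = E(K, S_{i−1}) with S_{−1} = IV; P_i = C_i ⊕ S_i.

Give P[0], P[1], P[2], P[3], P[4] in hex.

P[0] = 0x57, P[1] = 0xEC, P[2] = 0xF9, P[3] = 0x88, P[4] = 0x15

P[0]: S = E(K, 0x5D) = 0xF3; 0xA4 ⊕ 0xF3 = 0x57.
P[1]: S = E(K, 0xF3) = 0x89; 0x65 ⊕ 0x89 = 0xEC.
P[2]: S = E(K, 0x89) = 0x1F; 0xE6 ⊕ 0x1F = 0xF9.
P[3]: S = E(K, 0x1F) = 0xB5; 0x3D ⊕ 0xB5 = 0x88.
P[4]: S = E(K, 0xB5) = 0x4B; 0x5E ⊕ 0x4B = 0x15.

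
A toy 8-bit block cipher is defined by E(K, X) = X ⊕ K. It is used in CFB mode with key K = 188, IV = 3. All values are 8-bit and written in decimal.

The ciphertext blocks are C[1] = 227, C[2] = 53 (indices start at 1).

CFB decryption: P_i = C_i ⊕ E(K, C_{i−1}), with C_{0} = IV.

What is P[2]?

P[2]: E(K, 227) = 95; 53 ⊕ 95 = 106.

P[2] = 106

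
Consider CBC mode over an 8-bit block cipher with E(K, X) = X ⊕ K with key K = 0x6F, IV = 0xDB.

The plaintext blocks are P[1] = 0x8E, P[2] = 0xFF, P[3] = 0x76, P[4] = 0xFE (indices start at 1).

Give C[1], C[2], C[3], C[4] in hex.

C[1] = 0x3A, C[2] = 0xAA, C[3] = 0xB3, C[4] = 0x22

CBC encryption: C_i = E(K, P_i ⊕ C_{i−1}), with C_{0} = IV.
C[1]: P[1] ⊕ 0xDB = 0x55; E(K, 0x55) = 0x3A.
C[2]: P[2] ⊕ 0x3A = 0xC5; E(K, 0xC5) = 0xAA.
C[3]: P[3] ⊕ 0xAA = 0xDC; E(K, 0xDC) = 0xB3.
C[4]: P[4] ⊕ 0xB3 = 0x4D; E(K, 0x4D) = 0x22.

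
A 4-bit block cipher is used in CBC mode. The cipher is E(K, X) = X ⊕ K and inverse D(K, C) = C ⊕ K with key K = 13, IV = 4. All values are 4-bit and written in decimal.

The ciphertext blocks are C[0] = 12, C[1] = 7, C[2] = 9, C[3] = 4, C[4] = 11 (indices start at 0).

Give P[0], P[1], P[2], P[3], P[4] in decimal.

CBC decryption: P_i = D(K, C_i) ⊕ C_{i−1}, with C_{−1} = IV.
P[0]: D(K, 12) = 1; 1 ⊕ 4 = 5.
P[1]: D(K, 7) = 10; 10 ⊕ 12 = 6.
P[2]: D(K, 9) = 4; 4 ⊕ 7 = 3.
P[3]: D(K, 4) = 9; 9 ⊕ 9 = 0.
P[4]: D(K, 11) = 6; 6 ⊕ 4 = 2.

P[0] = 5, P[1] = 6, P[2] = 3, P[3] = 0, P[4] = 2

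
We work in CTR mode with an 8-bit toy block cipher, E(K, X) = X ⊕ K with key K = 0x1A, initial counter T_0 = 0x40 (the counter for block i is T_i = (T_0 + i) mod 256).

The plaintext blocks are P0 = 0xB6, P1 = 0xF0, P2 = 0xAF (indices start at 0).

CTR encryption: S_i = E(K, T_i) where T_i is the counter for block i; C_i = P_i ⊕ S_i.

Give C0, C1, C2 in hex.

C0 = 0xEC, C1 = 0xAB, C2 = 0xF7

C0: T = 0x40, S = E(K, T) = 0x5A; 0xB6 ⊕ 0x5A = 0xEC.
C1: T = 0x41, S = E(K, T) = 0x5B; 0xF0 ⊕ 0x5B = 0xAB.
C2: T = 0x42, S = E(K, T) = 0x58; 0xAF ⊕ 0x58 = 0xF7.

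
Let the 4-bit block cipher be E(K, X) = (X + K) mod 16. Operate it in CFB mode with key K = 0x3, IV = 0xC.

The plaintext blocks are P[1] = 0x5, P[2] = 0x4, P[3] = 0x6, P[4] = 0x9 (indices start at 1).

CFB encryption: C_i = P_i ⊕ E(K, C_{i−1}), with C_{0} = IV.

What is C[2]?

C[2] = 0x9

C[1]: E(K, 0xC) = 0xF; 0x5 ⊕ 0xF = 0xA.
C[2]: E(K, 0xA) = 0xD; 0x4 ⊕ 0xD = 0x9.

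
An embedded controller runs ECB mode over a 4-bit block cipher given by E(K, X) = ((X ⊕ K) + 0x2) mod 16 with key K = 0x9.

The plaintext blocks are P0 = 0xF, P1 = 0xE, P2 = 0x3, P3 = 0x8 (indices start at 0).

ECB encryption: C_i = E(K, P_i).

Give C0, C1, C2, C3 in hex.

C0: E(K, 0xF) = 0x8.
C1: E(K, 0xE) = 0x9.
C2: E(K, 0x3) = 0xC.
C3: E(K, 0x8) = 0x3.

C0 = 0x8, C1 = 0x9, C2 = 0xC, C3 = 0x3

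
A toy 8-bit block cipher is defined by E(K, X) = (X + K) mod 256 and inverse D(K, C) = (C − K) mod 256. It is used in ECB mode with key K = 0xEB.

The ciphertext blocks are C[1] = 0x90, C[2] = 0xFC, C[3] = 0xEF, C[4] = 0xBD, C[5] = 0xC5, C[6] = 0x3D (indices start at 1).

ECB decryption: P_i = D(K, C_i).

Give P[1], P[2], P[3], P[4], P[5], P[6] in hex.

P[1] = 0xA5, P[2] = 0x11, P[3] = 0x04, P[4] = 0xD2, P[5] = 0xDA, P[6] = 0x52

P[1]: D(K, 0x90) = 0xA5.
P[2]: D(K, 0xFC) = 0x11.
P[3]: D(K, 0xEF) = 0x04.
P[4]: D(K, 0xBD) = 0xD2.
P[5]: D(K, 0xC5) = 0xDA.
P[6]: D(K, 0x3D) = 0x52.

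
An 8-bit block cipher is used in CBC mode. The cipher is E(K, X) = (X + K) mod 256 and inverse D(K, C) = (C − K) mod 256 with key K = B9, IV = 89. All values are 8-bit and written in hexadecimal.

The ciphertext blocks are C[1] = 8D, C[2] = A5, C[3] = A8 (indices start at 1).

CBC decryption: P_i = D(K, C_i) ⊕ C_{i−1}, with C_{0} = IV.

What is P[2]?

P[2]: D(K, A5) = EC; EC ⊕ 8D = 61.

P[2] = 61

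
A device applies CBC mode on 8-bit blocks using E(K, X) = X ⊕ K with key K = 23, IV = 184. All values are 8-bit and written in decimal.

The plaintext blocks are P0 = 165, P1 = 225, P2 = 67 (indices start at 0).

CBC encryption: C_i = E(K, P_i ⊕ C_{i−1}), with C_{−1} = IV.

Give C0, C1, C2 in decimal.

C0 = 10, C1 = 252, C2 = 168

C0: P0 ⊕ 184 = 29; E(K, 29) = 10.
C1: P1 ⊕ 10 = 235; E(K, 235) = 252.
C2: P2 ⊕ 252 = 191; E(K, 191) = 168.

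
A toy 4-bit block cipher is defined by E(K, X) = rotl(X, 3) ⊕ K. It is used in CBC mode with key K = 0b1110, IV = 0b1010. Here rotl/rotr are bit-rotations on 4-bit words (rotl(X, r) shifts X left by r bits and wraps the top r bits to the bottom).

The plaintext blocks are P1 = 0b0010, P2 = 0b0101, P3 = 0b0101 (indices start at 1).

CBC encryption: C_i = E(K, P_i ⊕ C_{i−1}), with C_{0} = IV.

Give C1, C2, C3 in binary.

C1: P1 ⊕ 0b1010 = 0b1000; E(K, 0b1000) = 0b1010.
C2: P2 ⊕ 0b1010 = 0b1111; E(K, 0b1111) = 0b0001.
C3: P3 ⊕ 0b0001 = 0b0100; E(K, 0b0100) = 0b1100.

C1 = 0b1010, C2 = 0b0001, C3 = 0b1100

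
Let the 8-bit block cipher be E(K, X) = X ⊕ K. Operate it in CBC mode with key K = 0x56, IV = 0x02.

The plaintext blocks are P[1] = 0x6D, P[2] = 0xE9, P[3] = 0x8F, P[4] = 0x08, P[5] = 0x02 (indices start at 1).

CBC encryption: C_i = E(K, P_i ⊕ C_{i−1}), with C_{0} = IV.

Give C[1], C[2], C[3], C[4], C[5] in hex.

C[1] = 0x39, C[2] = 0x86, C[3] = 0x5F, C[4] = 0x01, C[5] = 0x55

C[1]: P[1] ⊕ 0x02 = 0x6F; E(K, 0x6F) = 0x39.
C[2]: P[2] ⊕ 0x39 = 0xD0; E(K, 0xD0) = 0x86.
C[3]: P[3] ⊕ 0x86 = 0x09; E(K, 0x09) = 0x5F.
C[4]: P[4] ⊕ 0x5F = 0x57; E(K, 0x57) = 0x01.
C[5]: P[5] ⊕ 0x01 = 0x03; E(K, 0x03) = 0x55.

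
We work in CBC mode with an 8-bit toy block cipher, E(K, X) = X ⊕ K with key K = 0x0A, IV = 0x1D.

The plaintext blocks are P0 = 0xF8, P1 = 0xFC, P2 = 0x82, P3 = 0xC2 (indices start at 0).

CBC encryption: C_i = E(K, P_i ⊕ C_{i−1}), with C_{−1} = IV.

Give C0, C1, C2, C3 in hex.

C0: P0 ⊕ 0x1D = 0xE5; E(K, 0xE5) = 0xEF.
C1: P1 ⊕ 0xEF = 0x13; E(K, 0x13) = 0x19.
C2: P2 ⊕ 0x19 = 0x9B; E(K, 0x9B) = 0x91.
C3: P3 ⊕ 0x91 = 0x53; E(K, 0x53) = 0x59.

C0 = 0xEF, C1 = 0x19, C2 = 0x91, C3 = 0x59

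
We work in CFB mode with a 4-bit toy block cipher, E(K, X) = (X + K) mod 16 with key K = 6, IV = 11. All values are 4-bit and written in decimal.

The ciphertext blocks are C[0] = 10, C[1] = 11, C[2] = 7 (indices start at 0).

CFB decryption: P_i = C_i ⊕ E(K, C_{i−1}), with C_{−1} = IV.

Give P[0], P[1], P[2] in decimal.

P[0]: E(K, 11) = 1; 10 ⊕ 1 = 11.
P[1]: E(K, 10) = 0; 11 ⊕ 0 = 11.
P[2]: E(K, 11) = 1; 7 ⊕ 1 = 6.

P[0] = 11, P[1] = 11, P[2] = 6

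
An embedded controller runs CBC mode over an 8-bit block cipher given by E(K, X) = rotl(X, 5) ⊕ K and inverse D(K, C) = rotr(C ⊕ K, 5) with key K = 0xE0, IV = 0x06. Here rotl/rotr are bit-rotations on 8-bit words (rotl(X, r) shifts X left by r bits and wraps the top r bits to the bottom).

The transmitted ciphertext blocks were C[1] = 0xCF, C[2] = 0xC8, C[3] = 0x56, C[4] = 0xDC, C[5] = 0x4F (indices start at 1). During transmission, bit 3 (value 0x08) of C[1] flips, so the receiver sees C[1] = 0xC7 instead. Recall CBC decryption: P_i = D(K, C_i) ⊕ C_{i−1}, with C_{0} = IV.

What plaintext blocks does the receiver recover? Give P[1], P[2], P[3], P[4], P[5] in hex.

P[1] = 0x3F, P[2] = 0x86, P[3] = 0x7D, P[4] = 0xB7, P[5] = 0xA1

Only C[1] changed, to 0xC7. In CBC, a change in C_i garbles P_i and flips the same bit in P_{i+1}. Decrypting the received ciphertext:
P[1]: D(K, 0xC7) = 0x39; 0x39 ⊕ 0x06 = 0x3F.
P[2]: D(K, 0xC8) = 0x41; 0x41 ⊕ 0xC7 = 0x86.
P[3]: D(K, 0x56) = 0xB5; 0xB5 ⊕ 0xC8 = 0x7D.
P[4]: D(K, 0xDC) = 0xE1; 0xE1 ⊕ 0x56 = 0xB7.
P[5]: D(K, 0x4F) = 0x7D; 0x7D ⊕ 0xDC = 0xA1.
Blocks that differ from the original plaintext: P[1], P[2].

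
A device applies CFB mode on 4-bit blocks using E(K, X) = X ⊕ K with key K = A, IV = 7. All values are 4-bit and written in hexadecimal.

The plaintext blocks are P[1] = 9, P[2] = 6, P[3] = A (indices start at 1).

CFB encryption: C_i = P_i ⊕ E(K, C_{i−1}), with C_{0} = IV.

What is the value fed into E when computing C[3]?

8

C[1]: E(K, 7) = D; 9 ⊕ D = 4.
C[2]: E(K, 4) = E; 6 ⊕ E = 8.
C[3]: E(K, 8) = 2; A ⊕ 2 = 8.
So the input to E for block [3] is 8.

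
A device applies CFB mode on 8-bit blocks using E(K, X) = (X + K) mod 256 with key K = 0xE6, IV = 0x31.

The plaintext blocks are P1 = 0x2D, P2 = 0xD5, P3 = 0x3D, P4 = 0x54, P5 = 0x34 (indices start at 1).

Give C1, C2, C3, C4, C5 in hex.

CFB encryption: C_i = P_i ⊕ E(K, C_{i−1}), with C_{0} = IV.
C1: E(K, 0x31) = 0x17; 0x2D ⊕ 0x17 = 0x3A.
C2: E(K, 0x3A) = 0x20; 0xD5 ⊕ 0x20 = 0xF5.
C3: E(K, 0xF5) = 0xDB; 0x3D ⊕ 0xDB = 0xE6.
C4: E(K, 0xE6) = 0xCC; 0x54 ⊕ 0xCC = 0x98.
C5: E(K, 0x98) = 0x7E; 0x34 ⊕ 0x7E = 0x4A.

C1 = 0x3A, C2 = 0xF5, C3 = 0xE6, C4 = 0x98, C5 = 0x4A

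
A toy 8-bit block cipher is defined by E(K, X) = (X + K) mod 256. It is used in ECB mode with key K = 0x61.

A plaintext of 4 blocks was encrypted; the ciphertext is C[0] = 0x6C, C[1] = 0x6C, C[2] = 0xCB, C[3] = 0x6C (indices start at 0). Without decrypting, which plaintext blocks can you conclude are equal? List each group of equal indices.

ECB encrypts each block independently with the same key, so equal ciphertext blocks imply equal plaintext blocks.
C[0] = C[1] = C[3] = 0x6C, so P[0] = P[1] = P[3].

P[0] = P[1] = P[3]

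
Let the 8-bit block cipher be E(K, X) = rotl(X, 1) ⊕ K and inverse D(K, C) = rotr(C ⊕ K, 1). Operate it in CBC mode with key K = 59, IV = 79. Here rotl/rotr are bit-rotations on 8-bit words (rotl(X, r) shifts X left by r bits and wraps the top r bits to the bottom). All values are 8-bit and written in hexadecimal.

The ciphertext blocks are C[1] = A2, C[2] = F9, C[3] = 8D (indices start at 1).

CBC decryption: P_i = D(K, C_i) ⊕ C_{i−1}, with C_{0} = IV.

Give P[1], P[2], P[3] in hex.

P[1]: D(K, A2) = FD; FD ⊕ 79 = 84.
P[2]: D(K, F9) = 50; 50 ⊕ A2 = F2.
P[3]: D(K, 8D) = 6A; 6A ⊕ F9 = 93.

P[1] = 84, P[2] = F2, P[3] = 93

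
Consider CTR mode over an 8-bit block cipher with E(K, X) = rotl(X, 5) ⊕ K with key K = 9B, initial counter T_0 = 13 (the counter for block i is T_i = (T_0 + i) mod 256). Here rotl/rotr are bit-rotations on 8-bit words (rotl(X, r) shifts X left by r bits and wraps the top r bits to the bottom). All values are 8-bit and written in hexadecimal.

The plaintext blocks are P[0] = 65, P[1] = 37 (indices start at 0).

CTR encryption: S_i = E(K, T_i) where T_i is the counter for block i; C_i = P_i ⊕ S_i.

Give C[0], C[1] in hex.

C[0] = 9C, C[1] = 2E

C[0]: T = 13, S = E(K, T) = F9; 65 ⊕ F9 = 9C.
C[1]: T = 14, S = E(K, T) = 19; 37 ⊕ 19 = 2E.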